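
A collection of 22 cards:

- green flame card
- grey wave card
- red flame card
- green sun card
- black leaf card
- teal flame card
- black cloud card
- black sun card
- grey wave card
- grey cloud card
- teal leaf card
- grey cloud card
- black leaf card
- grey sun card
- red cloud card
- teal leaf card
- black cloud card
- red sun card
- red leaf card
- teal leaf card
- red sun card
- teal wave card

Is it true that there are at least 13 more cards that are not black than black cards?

False

There are 17 cards that are not black.
There are 5 black cards.
The claim requires 17 − 5 = 12 ≥ 13, which does not hold.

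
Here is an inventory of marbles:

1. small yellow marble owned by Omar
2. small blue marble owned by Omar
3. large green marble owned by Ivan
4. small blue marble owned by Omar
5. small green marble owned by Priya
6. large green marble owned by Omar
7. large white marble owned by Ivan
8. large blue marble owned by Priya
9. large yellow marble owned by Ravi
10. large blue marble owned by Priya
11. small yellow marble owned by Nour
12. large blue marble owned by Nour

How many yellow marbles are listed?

3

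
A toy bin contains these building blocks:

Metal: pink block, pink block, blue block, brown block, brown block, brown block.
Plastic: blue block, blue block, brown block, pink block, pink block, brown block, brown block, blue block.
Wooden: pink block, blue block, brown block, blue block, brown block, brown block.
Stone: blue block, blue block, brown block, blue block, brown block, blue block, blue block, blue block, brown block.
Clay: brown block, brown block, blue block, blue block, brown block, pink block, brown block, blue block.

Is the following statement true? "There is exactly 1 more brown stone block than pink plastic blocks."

There are 3 brown stone blocks.
There are 2 pink plastic blocks.
The claim requires 3 − 2 (= 1) to equal 1, which holds.

True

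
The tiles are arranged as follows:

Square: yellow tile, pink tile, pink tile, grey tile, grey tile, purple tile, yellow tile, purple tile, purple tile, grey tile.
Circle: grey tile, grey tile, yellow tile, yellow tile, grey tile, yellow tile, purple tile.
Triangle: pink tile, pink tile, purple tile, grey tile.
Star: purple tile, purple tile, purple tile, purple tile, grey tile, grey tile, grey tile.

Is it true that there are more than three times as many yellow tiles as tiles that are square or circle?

False

There are 5 yellow tiles.
There are 17 tiles that are square or circle.
The claim requires 5 > 3 × 17 = 51, which does not hold.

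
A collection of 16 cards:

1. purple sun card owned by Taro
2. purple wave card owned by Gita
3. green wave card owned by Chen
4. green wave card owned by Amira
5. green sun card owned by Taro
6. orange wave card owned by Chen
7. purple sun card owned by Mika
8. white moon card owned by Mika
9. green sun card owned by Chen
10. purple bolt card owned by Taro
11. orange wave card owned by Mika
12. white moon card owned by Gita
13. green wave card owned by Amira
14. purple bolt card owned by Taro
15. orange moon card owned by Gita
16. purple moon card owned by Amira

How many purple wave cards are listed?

1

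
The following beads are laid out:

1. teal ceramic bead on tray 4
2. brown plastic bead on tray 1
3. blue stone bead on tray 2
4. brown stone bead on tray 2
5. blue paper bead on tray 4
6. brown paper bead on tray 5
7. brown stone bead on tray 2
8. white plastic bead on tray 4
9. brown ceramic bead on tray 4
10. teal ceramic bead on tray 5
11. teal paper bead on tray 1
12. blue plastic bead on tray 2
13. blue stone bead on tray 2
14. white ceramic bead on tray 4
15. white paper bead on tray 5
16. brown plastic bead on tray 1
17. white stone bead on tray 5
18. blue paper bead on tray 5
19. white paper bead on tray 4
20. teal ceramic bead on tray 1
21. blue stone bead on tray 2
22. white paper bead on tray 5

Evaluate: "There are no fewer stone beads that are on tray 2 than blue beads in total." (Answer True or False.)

stone beads on tray 2: 5.
blue beads: 6.
The claim requires 5 ≥ 6, which does not hold.

False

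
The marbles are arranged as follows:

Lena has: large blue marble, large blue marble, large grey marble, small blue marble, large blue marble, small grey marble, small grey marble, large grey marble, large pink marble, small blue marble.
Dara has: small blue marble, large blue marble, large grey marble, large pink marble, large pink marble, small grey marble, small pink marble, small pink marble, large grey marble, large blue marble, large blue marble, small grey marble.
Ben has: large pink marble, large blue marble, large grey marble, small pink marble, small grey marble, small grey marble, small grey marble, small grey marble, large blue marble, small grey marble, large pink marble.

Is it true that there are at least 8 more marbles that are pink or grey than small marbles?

False

There are 22 marbles that are pink or grey.
There are 15 small marbles.
The claim requires 22 − 15 = 7 ≥ 8, which does not hold.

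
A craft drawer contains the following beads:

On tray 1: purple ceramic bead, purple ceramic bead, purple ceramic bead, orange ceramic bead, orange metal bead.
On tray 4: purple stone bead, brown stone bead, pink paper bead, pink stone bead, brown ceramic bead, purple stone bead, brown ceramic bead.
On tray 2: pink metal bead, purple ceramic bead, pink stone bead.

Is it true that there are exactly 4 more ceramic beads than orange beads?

False

|ceramic beads| = 7.
|orange beads| = 2.
The claim requires 7 − 2 (= 5) to equal 4, which does not hold.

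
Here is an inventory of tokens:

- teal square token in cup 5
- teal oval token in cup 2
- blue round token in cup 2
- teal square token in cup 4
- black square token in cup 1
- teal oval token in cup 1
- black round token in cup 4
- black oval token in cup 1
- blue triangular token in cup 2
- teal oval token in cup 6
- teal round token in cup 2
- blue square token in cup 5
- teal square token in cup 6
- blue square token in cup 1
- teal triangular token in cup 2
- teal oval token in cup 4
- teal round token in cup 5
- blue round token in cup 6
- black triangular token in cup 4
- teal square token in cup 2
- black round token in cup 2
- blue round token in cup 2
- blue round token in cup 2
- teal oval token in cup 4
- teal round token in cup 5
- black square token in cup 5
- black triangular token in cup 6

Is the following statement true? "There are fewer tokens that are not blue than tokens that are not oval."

|tokens that are not blue| = 20.
|tokens that are not oval| = 21.
The claim requires 20 < 21, which holds.

True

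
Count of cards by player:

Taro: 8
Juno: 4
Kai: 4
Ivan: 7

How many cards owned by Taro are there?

8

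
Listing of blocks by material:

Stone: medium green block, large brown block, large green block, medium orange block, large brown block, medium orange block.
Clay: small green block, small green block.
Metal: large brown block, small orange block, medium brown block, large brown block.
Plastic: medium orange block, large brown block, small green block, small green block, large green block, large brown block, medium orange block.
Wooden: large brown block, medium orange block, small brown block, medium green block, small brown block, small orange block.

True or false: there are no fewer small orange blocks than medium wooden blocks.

True

There are 2 small orange blocks.
There are 2 medium wooden blocks.
The claim requires 2 ≥ 2, which holds.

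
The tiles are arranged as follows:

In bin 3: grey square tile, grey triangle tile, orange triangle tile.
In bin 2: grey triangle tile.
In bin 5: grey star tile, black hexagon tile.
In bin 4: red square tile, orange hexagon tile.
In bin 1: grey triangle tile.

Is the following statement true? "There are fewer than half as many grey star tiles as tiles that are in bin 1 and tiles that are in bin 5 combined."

grey star tiles: 1.
tiles in bin 1: 1; tiles in bin 5: 2; combined: 1 + 2 = 3.
The claim requires 2 × 1 = 2 < 3, which holds.

True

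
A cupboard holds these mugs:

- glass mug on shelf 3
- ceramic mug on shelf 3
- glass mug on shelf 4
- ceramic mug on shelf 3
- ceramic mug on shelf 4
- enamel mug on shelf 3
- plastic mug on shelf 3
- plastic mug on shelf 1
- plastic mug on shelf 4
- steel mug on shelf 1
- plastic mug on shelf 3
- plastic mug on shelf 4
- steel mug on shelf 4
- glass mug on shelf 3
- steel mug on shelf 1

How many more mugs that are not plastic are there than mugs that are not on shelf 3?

mugs that are not plastic: 10.
mugs that are not on shelf 3: 8.
10 − 8 = 2.

2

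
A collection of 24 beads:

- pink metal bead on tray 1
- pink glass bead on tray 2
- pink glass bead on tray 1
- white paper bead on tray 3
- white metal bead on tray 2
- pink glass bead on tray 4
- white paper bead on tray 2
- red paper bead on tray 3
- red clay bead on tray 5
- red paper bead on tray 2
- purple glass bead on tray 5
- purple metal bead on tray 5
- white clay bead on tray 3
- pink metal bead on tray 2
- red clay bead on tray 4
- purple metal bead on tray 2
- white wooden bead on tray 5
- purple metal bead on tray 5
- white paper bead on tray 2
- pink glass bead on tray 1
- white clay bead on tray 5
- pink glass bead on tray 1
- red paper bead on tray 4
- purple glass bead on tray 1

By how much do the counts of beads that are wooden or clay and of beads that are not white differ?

12

beads that are wooden or clay: 5. beads that are not white: 17.
|5 − 17| = 17 − 5 = 12.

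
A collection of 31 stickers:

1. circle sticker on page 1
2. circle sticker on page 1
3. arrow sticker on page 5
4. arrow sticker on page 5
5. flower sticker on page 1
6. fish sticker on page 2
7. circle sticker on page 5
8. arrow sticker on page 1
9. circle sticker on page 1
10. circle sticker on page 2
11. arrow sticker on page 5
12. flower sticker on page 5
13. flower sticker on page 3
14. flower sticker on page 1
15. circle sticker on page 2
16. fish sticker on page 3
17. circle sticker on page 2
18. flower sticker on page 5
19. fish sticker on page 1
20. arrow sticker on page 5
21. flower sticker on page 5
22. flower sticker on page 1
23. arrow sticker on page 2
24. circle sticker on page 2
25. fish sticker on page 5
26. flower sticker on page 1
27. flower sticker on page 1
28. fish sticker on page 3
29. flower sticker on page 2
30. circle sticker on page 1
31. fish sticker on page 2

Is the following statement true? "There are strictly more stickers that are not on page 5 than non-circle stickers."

stickers that are not on page 5: 22.
non-circle stickers: 22.
The claim requires 22 > 22, which does not hold.

False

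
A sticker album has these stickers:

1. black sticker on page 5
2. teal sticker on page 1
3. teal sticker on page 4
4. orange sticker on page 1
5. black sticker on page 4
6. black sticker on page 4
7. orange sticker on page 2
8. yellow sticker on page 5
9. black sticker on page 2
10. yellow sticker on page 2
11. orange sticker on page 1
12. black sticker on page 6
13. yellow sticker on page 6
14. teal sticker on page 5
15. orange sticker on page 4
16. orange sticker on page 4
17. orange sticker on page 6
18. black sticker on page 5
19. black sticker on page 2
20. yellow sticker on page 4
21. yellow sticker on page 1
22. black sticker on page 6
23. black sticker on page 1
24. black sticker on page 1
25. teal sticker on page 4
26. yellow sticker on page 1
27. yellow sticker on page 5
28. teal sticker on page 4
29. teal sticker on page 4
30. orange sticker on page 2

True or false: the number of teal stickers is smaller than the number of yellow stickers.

teal stickers: 6.
yellow stickers: 7.
The claim requires 6 < 7, which holds.

True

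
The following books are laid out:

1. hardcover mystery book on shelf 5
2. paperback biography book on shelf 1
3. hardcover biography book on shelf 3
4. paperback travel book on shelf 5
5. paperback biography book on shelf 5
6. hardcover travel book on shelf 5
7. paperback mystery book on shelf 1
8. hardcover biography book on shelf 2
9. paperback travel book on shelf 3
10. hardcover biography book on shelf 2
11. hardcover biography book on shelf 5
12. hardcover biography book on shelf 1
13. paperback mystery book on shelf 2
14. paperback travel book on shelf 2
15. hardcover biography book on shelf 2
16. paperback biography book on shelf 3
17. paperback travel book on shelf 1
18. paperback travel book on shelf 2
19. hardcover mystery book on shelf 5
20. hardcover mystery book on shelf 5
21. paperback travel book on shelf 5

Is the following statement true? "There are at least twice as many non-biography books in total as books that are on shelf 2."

|non-biography books| = 12.
|books on shelf 2| = 6.
The claim requires 12 ≥ 2 × 6 = 12, which holds.

True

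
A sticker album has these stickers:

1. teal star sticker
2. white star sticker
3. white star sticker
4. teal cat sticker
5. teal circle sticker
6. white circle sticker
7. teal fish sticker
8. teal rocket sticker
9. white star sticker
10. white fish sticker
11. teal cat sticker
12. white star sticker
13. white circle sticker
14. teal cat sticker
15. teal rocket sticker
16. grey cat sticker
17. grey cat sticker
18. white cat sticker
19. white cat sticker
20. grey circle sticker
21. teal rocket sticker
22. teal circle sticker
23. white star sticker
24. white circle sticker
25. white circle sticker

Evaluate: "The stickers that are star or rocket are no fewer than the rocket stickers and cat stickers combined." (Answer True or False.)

There are 9 stickers that are star or rocket.
rocket stickers: 3; cat stickers: 7; combined: 3 + 7 = 10.
The claim requires 9 ≥ 10, which does not hold.

False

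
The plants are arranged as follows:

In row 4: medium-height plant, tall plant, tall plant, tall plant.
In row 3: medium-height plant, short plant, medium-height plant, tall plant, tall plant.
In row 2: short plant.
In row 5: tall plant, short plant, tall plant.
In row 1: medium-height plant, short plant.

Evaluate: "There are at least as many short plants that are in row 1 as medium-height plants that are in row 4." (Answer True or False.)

|short plants in row 1| = 1.
|medium-height plants in row 4| = 1.
The claim requires 1 ≥ 1, which holds.

True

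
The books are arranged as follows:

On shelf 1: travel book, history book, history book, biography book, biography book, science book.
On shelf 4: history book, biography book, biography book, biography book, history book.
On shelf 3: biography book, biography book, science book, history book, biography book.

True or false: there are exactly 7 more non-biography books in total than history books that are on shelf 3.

non-biography books: 8.
history books on shelf 3: 1.
The claim requires 8 − 1 (= 7) to equal 7, which holds.

True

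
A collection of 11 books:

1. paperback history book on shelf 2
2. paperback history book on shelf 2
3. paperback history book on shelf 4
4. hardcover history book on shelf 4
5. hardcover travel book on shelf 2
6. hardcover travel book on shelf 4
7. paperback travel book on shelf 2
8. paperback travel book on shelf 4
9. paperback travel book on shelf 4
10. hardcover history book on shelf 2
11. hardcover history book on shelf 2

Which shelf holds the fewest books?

shelf 4

Counts by shelf: shelf 2→6, shelf 4→5.
The minimum is 5, held uniquely by shelf 4.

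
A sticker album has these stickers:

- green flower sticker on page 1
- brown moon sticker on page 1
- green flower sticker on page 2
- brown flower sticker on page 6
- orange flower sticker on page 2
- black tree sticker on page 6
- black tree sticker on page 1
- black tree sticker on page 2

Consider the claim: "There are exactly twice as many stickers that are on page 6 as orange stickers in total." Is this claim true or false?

|stickers on page 6| = 2.
|orange stickers| = 1.
The claim requires 2 = 2 × 1 = 2, which holds.

True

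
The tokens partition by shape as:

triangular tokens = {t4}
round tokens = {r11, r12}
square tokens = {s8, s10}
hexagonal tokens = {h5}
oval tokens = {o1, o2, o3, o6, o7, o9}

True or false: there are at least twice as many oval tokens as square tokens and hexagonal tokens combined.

True

There are 6 oval tokens.
square tokens: 2; hexagonal tokens: 1; combined: 2 + 1 = 3.
The claim requires 6 ≥ 2 × 3 = 6, which holds.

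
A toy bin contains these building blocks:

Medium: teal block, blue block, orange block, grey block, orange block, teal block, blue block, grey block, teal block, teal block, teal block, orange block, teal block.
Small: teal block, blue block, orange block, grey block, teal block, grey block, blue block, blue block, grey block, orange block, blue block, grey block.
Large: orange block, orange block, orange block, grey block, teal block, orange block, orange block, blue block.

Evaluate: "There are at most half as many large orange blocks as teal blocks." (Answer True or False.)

False

large orange blocks: 5.
teal blocks: 9.
The claim requires 2 × 5 = 10 ≤ 9, which does not hold.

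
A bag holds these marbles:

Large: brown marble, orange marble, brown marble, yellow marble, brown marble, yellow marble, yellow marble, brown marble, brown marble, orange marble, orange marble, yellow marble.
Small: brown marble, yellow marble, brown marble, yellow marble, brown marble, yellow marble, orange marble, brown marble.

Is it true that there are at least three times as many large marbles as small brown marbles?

large marbles: 12.
small brown marbles: 4.
The claim requires 12 ≥ 3 × 4 = 12, which holds.

True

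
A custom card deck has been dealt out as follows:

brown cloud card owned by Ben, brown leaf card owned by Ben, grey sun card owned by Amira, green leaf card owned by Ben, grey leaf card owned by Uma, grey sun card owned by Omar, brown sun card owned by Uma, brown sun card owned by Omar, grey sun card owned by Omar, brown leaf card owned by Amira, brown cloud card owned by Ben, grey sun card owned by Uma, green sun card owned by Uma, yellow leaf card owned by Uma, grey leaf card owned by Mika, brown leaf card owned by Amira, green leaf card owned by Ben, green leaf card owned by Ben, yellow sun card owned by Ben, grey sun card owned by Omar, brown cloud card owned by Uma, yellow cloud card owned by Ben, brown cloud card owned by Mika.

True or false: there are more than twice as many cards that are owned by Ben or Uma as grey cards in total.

False

Count of cards owned by Ben or Uma: 14.
There are 7 grey cards.
The claim requires 14 > 2 × 7 = 14, which does not hold.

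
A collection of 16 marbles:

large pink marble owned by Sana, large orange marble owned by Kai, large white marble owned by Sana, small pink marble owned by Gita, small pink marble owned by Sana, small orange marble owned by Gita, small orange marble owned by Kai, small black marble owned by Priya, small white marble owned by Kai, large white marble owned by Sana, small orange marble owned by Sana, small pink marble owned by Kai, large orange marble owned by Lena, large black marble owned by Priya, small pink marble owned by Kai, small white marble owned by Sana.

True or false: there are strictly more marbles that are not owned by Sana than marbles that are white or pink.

True

Count of marbles that are not owned by Sana: 10.
There are 9 marbles that are white or pink.
The claim requires 10 > 9, which holds.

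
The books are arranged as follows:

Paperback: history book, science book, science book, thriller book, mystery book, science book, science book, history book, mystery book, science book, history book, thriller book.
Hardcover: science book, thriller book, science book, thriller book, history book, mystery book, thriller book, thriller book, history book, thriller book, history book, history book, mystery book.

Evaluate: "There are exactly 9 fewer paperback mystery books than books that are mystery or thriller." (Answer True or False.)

True

There are 2 paperback mystery books.
There are 11 books that are mystery or thriller.
The claim requires 11 − 2 (= 9) to equal 9, which holds.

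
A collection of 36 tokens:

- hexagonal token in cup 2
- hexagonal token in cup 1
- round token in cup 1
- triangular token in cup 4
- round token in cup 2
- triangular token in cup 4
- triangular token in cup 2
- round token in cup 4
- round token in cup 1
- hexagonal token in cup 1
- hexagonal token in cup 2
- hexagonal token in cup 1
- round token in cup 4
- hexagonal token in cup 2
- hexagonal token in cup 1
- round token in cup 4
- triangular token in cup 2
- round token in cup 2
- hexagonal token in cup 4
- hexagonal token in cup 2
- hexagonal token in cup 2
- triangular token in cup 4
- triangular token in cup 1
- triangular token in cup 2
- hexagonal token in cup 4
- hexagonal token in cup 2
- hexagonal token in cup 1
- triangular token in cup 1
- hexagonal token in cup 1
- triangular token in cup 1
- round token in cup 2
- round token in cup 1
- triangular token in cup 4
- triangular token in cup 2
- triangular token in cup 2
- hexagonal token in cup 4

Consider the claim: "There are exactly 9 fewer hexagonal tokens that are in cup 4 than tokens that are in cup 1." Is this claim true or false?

hexagonal tokens in cup 4: 3.
tokens in cup 1: 12.
The claim requires 12 − 3 (= 9) to equal 9, which holds.

True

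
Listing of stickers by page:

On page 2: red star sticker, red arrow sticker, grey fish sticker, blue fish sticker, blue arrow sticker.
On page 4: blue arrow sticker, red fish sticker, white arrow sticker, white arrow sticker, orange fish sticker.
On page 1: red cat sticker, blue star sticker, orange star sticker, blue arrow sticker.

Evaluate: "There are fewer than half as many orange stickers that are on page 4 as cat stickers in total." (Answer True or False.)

There is 1 orange sticker on page 4.
There is 1 cat sticker.
The claim requires 2 × 1 = 2 < 1, which does not hold.

False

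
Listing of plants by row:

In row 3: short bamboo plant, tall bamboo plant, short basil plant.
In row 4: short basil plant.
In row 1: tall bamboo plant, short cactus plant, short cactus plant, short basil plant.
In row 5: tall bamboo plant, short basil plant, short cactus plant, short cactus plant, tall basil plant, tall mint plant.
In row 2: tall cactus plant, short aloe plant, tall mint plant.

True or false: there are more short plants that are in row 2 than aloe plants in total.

False

short plants in row 2: 1.
aloe plants: 1.
The claim requires 1 > 1, which does not hold.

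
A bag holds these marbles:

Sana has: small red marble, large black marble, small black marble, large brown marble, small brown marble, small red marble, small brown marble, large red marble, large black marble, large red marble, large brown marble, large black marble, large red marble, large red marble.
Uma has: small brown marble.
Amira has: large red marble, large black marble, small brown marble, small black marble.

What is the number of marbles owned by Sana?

14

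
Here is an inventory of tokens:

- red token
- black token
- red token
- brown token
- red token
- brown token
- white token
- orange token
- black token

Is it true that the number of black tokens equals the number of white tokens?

There are 2 black tokens.
There is 1 white token.
The claim requires 2 = 1, which does not hold.

False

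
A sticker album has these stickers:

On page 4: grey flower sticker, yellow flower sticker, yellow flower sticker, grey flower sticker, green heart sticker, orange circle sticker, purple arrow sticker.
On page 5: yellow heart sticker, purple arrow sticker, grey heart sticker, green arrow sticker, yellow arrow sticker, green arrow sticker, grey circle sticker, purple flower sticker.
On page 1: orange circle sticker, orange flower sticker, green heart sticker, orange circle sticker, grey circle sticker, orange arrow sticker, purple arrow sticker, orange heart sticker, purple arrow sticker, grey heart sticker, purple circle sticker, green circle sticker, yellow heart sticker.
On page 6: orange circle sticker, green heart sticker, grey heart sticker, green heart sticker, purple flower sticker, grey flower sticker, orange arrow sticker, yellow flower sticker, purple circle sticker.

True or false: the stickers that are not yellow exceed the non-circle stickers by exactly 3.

|stickers that are not yellow| = 31.
|non-circle stickers| = 28.
The claim requires 31 − 28 (= 3) to equal 3, which holds.

True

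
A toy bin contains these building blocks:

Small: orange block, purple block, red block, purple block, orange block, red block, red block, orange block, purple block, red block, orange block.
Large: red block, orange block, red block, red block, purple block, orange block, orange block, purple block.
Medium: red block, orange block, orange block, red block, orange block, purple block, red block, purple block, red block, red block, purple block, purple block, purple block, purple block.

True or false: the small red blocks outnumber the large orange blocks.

|small red blocks| = 4.
|large orange blocks| = 3.
The claim requires 4 > 3, which holds.

True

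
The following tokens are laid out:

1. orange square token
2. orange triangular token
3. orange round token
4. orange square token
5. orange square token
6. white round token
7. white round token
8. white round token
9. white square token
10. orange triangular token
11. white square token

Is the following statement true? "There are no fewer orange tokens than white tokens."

There are 6 orange tokens.
There are 5 white tokens.
The claim requires 6 ≥ 5, which holds.

True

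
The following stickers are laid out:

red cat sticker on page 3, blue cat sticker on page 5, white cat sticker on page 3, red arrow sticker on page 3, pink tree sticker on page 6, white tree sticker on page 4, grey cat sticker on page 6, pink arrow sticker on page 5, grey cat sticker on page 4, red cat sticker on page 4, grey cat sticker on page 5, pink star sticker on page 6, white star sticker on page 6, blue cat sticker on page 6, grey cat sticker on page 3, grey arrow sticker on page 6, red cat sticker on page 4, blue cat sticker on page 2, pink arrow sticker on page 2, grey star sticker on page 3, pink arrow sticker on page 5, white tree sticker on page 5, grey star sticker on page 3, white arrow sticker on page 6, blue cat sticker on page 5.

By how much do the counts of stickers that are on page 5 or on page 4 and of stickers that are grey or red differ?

stickers on page 5 or on page 4: 10. stickers that are grey or red: 11.
|10 − 11| = 11 − 10 = 1.

1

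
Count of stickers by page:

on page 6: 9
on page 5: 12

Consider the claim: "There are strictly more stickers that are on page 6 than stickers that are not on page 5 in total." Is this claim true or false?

There are 9 stickers on page 6.
There are 9 stickers that are not on page 5.
The claim requires 9 > 9, which does not hold.

False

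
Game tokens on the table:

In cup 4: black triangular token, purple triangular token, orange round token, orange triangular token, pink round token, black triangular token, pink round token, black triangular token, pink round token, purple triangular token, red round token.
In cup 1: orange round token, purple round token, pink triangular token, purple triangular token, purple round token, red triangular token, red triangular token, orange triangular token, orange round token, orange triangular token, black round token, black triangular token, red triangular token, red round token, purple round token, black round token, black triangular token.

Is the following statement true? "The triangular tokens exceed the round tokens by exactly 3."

False

There are 15 triangular tokens.
There are 13 round tokens.
The claim requires 15 − 13 (= 2) to equal 3, which does not hold.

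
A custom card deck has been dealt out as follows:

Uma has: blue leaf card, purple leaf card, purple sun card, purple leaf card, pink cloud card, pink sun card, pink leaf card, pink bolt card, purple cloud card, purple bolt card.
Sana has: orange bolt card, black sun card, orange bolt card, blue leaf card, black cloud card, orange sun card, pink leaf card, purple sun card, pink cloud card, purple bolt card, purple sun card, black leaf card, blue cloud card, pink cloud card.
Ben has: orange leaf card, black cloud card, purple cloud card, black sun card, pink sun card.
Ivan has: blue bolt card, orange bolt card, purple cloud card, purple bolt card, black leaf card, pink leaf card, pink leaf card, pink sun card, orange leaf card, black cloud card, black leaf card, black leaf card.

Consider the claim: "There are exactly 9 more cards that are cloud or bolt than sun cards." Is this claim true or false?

cards that are cloud or bolt: 18.
sun cards: 9.
The claim requires 18 − 9 (= 9) to equal 9, which holds.

True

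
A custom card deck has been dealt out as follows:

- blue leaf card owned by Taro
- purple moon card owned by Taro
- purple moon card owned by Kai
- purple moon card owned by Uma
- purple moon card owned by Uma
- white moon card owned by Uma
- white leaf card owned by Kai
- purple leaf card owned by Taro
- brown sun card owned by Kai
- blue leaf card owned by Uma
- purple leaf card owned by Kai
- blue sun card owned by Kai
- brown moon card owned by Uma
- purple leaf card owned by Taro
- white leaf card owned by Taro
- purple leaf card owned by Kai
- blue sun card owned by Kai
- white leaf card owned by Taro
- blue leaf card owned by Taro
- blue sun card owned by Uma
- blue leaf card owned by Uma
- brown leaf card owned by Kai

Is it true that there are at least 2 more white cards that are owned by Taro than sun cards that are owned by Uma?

Count of white cards owned by Taro: 2.
Count of sun cards owned by Uma: 1.
The claim requires 2 − 1 = 1 ≥ 2, which does not hold.

False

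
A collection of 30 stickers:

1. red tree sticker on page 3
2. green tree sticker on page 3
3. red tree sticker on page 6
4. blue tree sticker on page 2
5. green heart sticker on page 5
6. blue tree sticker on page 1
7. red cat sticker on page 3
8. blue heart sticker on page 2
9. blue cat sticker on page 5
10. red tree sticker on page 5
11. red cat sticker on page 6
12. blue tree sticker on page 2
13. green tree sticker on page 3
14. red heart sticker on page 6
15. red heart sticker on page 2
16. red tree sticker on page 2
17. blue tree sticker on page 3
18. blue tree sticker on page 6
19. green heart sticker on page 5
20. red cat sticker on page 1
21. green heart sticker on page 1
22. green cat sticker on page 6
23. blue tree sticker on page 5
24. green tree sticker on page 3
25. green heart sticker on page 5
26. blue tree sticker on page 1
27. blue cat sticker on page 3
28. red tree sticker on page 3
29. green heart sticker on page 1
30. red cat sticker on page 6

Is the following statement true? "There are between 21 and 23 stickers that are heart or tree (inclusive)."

True

|stickers that are heart or tree| = 23.
The claim requires 21 ≤ 23 ≤ 23, which holds.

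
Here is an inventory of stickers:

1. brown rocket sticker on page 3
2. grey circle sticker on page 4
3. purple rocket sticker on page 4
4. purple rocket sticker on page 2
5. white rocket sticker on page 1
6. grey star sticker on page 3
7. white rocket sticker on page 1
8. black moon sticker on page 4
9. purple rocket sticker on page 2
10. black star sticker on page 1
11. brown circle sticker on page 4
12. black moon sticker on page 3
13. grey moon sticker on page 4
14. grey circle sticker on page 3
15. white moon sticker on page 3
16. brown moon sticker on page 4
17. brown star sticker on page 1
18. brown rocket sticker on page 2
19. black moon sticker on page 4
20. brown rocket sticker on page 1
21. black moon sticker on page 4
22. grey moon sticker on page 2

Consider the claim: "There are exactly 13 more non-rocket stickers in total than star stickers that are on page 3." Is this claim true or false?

True

There are 14 non-rocket stickers.
There is 1 star sticker on page 3.
The claim requires 14 − 1 (= 13) to equal 13, which holds.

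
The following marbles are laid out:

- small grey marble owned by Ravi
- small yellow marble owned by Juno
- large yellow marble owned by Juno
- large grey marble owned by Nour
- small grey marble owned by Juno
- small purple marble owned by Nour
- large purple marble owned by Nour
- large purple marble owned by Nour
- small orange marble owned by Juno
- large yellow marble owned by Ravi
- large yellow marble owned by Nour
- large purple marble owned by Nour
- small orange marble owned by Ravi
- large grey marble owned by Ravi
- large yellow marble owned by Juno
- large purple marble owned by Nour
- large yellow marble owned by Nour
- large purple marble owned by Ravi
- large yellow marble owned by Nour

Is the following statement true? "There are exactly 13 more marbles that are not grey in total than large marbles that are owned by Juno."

marbles that are not grey: 15.
large marbles owned by Juno: 2.
The claim requires 15 − 2 (= 13) to equal 13, which holds.

True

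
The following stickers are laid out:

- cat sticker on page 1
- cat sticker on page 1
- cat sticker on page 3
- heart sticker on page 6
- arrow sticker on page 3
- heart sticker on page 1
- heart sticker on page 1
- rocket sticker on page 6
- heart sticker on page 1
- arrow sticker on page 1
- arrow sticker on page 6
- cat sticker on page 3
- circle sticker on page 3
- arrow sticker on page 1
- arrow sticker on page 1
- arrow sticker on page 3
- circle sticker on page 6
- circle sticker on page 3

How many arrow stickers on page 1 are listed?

3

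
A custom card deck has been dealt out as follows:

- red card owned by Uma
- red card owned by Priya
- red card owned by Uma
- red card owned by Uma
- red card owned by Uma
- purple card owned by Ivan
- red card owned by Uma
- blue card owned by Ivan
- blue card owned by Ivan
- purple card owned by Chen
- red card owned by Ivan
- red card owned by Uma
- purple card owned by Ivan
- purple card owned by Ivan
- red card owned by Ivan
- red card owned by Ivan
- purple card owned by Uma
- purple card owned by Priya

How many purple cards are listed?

6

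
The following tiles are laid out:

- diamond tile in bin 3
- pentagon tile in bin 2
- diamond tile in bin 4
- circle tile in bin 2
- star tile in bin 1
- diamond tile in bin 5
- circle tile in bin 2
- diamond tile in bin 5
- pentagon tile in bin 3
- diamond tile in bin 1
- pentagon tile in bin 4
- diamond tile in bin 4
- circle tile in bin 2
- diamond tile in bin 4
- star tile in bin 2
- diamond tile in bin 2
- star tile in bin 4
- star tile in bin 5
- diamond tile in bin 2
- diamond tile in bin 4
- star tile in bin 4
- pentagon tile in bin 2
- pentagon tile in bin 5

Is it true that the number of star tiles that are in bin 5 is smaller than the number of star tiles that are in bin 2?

False

|star tiles in bin 5| = 1.
|star tiles in bin 2| = 1.
The claim requires 1 < 1, which does not hold.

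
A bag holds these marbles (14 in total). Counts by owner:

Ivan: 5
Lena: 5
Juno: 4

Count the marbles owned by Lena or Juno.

9

Juno: 4; Lena: 5; together 4 + 5 = 9.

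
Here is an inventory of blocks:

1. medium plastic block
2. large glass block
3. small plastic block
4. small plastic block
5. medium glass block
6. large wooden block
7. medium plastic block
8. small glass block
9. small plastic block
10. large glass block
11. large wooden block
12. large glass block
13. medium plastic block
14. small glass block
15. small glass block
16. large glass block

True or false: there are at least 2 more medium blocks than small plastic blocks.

|medium blocks| = 4.
|small plastic blocks| = 3.
The claim requires 4 − 3 = 1 ≥ 2, which does not hold.

False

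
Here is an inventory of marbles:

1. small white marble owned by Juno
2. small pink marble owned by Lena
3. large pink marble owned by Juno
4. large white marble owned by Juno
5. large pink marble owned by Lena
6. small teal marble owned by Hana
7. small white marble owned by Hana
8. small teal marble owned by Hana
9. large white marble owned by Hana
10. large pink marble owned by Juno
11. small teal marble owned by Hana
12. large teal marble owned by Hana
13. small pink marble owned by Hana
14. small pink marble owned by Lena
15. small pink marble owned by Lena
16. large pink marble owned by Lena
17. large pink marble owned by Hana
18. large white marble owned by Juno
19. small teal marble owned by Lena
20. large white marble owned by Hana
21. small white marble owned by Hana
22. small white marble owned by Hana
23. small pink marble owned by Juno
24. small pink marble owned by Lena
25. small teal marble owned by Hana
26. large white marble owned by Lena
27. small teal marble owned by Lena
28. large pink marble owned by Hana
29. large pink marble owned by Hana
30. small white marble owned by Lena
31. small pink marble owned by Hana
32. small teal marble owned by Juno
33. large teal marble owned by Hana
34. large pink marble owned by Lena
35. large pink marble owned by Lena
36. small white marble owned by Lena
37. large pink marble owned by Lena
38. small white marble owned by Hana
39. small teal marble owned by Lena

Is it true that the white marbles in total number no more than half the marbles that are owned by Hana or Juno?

white marbles: 12.
marbles owned by Hana or Juno: 24.
The claim requires 2 × 12 = 24 ≤ 24, which holds.

True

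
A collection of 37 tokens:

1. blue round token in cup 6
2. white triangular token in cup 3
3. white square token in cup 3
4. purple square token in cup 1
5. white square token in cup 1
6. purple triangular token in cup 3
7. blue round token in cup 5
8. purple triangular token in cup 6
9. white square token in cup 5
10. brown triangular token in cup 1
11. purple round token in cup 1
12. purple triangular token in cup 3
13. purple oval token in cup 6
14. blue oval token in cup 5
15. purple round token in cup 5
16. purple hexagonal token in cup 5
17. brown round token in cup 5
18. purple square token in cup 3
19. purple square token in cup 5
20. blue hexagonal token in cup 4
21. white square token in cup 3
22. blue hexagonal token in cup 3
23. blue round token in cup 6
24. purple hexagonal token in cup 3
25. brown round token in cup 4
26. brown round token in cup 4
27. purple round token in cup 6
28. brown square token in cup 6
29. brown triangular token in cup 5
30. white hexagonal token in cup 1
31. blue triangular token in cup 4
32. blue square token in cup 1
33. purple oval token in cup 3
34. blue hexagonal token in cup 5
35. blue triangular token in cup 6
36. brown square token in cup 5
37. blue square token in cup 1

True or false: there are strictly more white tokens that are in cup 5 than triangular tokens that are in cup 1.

False

There is 1 white token in cup 5.
There is 1 triangular token in cup 1.
The claim requires 1 > 1, which does not hold.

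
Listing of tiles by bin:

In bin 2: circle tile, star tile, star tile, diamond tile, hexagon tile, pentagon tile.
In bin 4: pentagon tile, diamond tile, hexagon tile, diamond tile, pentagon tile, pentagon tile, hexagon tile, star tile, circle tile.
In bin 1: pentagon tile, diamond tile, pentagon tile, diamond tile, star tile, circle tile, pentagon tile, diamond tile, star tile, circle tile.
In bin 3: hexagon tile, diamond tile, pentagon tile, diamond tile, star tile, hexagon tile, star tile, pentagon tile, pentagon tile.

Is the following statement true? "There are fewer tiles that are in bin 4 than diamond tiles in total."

False

There are 9 tiles in bin 4.
There are 8 diamond tiles.
The claim requires 9 < 8, which does not hold.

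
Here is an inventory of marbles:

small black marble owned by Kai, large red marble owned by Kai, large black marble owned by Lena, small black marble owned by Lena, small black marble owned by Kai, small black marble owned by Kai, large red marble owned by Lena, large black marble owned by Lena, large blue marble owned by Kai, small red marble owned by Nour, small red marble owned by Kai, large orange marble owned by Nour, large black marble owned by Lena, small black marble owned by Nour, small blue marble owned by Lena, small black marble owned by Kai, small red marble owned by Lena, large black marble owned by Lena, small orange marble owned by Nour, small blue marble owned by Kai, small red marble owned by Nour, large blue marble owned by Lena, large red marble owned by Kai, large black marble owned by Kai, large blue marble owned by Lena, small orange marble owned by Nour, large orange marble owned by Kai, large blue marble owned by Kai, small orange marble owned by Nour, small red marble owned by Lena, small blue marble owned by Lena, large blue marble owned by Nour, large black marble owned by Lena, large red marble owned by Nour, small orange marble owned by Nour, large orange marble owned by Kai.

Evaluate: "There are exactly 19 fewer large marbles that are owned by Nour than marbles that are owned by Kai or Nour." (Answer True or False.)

False

large marbles owned by Nour: 3.
marbles owned by Kai or Nour: 23.
The claim requires 23 − 3 (= 20) to equal 19, which does not hold.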